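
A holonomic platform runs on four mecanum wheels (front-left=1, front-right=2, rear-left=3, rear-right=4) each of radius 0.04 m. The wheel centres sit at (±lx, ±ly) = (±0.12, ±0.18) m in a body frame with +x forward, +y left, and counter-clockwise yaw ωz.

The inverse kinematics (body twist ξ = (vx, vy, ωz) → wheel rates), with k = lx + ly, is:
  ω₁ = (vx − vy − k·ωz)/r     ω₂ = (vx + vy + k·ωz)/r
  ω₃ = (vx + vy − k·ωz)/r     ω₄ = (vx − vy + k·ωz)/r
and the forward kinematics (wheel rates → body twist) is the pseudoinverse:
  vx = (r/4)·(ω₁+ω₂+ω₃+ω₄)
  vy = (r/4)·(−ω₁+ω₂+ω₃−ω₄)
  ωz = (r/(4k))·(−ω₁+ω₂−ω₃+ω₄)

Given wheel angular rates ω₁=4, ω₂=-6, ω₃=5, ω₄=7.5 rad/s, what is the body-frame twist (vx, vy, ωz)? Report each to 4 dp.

k = lx + ly = 0.12 + 0.18 = 0.3000
ω₁+ω₂+ω₃+ω₄ = 10.5000  →  vx = (0.04/4)·10.5000 = 0.1050
−ω₁+ω₂+ω₃−ω₄ = -12.5000  →  vy = (0.04/4)·-12.5000 = -0.1250
−ω₁+ω₂−ω₃+ω₄ = -7.5000  →  ωz = (0.04/1.2000)·-7.5000 = -0.2500

(0.1050, -0.1250, -0.2500)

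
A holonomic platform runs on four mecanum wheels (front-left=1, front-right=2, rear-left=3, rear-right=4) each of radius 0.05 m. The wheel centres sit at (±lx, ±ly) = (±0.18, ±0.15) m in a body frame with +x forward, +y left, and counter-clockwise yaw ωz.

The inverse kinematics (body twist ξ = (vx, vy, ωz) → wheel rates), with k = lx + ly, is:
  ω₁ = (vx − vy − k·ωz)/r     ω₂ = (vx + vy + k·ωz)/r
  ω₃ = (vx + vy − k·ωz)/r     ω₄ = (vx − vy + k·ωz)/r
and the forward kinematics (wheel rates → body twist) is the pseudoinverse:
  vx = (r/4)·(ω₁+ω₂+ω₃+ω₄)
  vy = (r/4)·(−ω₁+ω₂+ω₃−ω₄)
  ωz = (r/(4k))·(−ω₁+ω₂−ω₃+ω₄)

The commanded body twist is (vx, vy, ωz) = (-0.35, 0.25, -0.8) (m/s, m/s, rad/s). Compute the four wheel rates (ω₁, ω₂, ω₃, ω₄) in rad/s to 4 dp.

(-6.7200, -7.2800, 3.2800, -17.2800)

k = lx + ly = 0.18 + 0.15 = 0.3300;  k·ωz = 0.3300·-0.8 = -0.2640
ω₁ (FL) = (vx − vy − k·ωz)/r = -0.3360/0.05 = -6.7200
ω₂ (FR) = (vx + vy + k·ωz)/r = -0.3640/0.05 = -7.2800
ω₃ (RL) = (vx + vy − k·ωz)/r = 0.1640/0.05 = 3.2800
ω₄ (RR) = (vx − vy + k·ωz)/r = -0.8640/0.05 = -17.2800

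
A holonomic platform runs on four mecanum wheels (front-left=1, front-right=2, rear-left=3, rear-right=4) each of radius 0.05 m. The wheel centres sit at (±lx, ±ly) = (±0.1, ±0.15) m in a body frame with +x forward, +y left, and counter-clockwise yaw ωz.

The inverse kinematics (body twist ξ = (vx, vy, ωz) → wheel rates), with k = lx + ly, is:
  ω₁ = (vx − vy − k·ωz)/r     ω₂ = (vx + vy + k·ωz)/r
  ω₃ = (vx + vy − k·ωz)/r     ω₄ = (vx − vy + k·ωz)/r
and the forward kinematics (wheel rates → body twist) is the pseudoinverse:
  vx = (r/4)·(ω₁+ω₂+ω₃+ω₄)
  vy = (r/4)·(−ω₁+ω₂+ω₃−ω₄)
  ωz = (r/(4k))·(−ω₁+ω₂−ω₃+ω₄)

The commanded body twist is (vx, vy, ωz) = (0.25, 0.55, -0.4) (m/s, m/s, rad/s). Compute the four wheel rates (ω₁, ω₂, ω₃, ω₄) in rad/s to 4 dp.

(-4.0000, 14.0000, 18.0000, -8.0000)

k = lx + ly = 0.1 + 0.15 = 0.2500;  k·ωz = 0.2500·-0.4 = -0.1000
ω₁ (FL) = (vx − vy − k·ωz)/r = -0.2000/0.05 = -4.0000
ω₂ (FR) = (vx + vy + k·ωz)/r = 0.7000/0.05 = 14.0000
ω₃ (RL) = (vx + vy − k·ωz)/r = 0.9000/0.05 = 18.0000
ω₄ (RR) = (vx − vy + k·ωz)/r = -0.4000/0.05 = -8.0000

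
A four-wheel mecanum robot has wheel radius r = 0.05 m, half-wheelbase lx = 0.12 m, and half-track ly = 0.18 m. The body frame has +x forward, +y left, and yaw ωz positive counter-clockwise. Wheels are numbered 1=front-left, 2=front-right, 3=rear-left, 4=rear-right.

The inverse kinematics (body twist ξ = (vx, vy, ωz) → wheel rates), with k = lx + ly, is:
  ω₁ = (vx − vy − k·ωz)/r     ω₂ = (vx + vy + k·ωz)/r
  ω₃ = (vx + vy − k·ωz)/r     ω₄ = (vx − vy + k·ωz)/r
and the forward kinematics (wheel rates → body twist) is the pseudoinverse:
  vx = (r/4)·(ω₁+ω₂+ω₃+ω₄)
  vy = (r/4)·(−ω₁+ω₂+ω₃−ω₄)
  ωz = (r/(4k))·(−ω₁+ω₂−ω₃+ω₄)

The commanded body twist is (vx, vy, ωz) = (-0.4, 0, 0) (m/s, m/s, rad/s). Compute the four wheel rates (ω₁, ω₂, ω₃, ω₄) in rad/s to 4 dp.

k = lx + ly = 0.12 + 0.18 = 0.3000;  k·ωz = 0.3000·0 = 0.0000
ω₁ (FL) = (vx − vy − k·ωz)/r = -0.4000/0.05 = -8.0000
ω₂ (FR) = (vx + vy + k·ωz)/r = -0.4000/0.05 = -8.0000
ω₃ (RL) = (vx + vy − k·ωz)/r = -0.4000/0.05 = -8.0000
ω₄ (RR) = (vx − vy + k·ωz)/r = -0.4000/0.05 = -8.0000

(-8.0000, -8.0000, -8.0000, -8.0000)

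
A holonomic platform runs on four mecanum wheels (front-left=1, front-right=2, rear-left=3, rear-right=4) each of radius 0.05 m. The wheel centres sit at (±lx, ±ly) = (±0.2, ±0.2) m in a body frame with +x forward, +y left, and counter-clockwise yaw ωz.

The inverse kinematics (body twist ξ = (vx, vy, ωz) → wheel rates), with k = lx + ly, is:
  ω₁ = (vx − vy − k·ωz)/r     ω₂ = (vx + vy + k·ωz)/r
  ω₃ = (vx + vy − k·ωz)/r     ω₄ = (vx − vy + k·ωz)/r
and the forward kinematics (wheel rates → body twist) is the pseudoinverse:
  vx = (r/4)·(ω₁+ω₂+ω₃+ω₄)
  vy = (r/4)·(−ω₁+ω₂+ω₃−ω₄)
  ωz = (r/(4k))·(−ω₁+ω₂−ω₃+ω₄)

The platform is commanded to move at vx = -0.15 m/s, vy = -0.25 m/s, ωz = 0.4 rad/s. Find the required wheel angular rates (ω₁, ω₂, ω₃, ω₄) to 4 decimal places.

(-1.2000, -4.8000, -11.2000, 5.2000)

k = lx + ly = 0.2 + 0.2 = 0.4000;  k·ωz = 0.4000·0.4 = 0.1600
ω₁ (FL) = (vx − vy − k·ωz)/r = -0.0600/0.05 = -1.2000
ω₂ (FR) = (vx + vy + k·ωz)/r = -0.2400/0.05 = -4.8000
ω₃ (RL) = (vx + vy − k·ωz)/r = -0.5600/0.05 = -11.2000
ω₄ (RR) = (vx − vy + k·ωz)/r = 0.2600/0.05 = 5.2000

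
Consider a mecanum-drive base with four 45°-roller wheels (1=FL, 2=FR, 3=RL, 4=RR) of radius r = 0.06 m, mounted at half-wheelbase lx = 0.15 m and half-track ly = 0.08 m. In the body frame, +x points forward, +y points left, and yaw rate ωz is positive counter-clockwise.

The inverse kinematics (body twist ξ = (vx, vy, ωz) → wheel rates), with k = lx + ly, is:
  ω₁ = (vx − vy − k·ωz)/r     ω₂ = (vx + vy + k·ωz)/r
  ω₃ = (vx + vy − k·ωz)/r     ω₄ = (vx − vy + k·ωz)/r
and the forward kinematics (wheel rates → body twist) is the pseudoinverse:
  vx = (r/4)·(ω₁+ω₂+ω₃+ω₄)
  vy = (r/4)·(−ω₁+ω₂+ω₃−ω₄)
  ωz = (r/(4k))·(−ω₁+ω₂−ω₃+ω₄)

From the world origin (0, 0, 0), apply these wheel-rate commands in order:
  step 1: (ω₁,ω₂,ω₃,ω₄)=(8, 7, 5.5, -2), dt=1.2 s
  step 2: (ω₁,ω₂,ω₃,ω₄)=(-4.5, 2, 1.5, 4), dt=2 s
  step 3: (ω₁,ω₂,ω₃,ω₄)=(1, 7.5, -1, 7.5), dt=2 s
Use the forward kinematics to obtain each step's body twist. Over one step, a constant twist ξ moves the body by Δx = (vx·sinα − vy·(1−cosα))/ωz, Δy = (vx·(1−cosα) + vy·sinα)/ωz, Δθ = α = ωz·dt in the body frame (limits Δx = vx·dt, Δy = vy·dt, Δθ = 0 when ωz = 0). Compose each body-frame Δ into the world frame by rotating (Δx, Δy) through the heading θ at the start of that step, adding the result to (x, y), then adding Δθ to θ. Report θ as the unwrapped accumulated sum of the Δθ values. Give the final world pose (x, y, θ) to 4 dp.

(0.5226, 0.4840, 2.4652)

step 1: ξ=(vx,vy,ωz)=(0.2775, 0.0975, -0.5543), dt=1.2 → body Δ=(0.3465, 0.0018, -0.6652) → world pose (0.3465, 0.0018, -0.6652)
step 2: ξ=(vx,vy,ωz)=(0.0450, 0.0600, 0.5870), dt=2.0 → body Δ=(0.0080, 0.1413, 1.1739) → world pose (0.4400, 0.1081, 0.5087)
step 3: ξ=(vx,vy,ωz)=(0.2250, -0.0300, 0.9783), dt=2.0 → body Δ=(0.2553, 0.2881, 1.9565) → world pose (0.5226, 0.4840, 2.4652)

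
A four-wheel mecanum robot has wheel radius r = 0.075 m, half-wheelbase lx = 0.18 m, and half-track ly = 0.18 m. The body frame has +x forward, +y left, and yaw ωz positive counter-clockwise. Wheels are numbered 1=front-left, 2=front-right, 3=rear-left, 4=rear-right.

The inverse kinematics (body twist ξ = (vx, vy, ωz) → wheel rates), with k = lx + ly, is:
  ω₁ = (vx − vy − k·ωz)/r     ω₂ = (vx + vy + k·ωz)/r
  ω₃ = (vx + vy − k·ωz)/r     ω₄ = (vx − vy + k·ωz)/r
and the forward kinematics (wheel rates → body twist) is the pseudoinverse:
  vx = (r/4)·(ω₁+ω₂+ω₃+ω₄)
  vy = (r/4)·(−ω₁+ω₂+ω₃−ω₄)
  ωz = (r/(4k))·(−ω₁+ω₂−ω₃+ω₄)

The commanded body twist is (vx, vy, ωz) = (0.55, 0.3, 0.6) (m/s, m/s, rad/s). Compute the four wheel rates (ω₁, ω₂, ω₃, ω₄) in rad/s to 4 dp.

(0.4533, 14.2133, 8.4533, 6.2133)

k = lx + ly = 0.18 + 0.18 = 0.3600;  k·ωz = 0.3600·0.6 = 0.2160
ω₁ (FL) = (vx − vy − k·ωz)/r = 0.0340/0.075 = 0.4533
ω₂ (FR) = (vx + vy + k·ωz)/r = 1.0660/0.075 = 14.2133
ω₃ (RL) = (vx + vy − k·ωz)/r = 0.6340/0.075 = 8.4533
ω₄ (RR) = (vx − vy + k·ωz)/r = 0.4660/0.075 = 6.2133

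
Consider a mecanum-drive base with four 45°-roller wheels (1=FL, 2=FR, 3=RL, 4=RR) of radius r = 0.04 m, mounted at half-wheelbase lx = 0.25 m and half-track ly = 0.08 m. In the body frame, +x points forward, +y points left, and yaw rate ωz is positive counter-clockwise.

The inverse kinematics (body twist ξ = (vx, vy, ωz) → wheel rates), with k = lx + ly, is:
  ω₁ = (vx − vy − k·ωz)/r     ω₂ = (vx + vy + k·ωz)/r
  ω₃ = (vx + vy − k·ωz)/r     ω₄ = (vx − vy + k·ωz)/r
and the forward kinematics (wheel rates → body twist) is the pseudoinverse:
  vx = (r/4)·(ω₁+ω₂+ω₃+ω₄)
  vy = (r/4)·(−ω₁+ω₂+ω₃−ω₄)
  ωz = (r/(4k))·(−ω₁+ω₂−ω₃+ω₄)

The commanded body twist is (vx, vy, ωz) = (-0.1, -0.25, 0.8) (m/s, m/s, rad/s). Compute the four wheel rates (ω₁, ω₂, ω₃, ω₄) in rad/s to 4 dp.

(-2.8500, -2.1500, -15.3500, 10.3500)

k = lx + ly = 0.25 + 0.08 = 0.3300;  k·ωz = 0.3300·0.8 = 0.2640
ω₁ (FL) = (vx − vy − k·ωz)/r = -0.1140/0.04 = -2.8500
ω₂ (FR) = (vx + vy + k·ωz)/r = -0.0860/0.04 = -2.1500
ω₃ (RL) = (vx + vy − k·ωz)/r = -0.6140/0.04 = -15.3500
ω₄ (RR) = (vx − vy + k·ωz)/r = 0.4140/0.04 = 10.3500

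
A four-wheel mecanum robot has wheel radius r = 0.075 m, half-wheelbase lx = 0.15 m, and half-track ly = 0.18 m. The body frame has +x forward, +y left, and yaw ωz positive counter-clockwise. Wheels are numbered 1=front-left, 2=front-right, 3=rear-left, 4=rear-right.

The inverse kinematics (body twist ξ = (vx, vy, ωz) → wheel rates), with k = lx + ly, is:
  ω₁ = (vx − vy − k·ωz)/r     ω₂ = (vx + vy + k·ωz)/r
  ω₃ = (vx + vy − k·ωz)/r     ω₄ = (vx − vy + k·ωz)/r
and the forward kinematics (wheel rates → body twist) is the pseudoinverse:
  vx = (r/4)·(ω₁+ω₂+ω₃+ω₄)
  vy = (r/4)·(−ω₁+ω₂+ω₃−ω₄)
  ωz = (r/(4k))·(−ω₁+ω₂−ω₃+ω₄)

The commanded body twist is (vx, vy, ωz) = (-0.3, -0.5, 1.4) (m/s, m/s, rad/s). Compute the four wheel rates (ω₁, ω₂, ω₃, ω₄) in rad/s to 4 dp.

k = lx + ly = 0.15 + 0.18 = 0.3300;  k·ωz = 0.3300·1.4 = 0.4620
ω₁ (FL) = (vx − vy − k·ωz)/r = -0.2620/0.075 = -3.4933
ω₂ (FR) = (vx + vy + k·ωz)/r = -0.3380/0.075 = -4.5067
ω₃ (RL) = (vx + vy − k·ωz)/r = -1.2620/0.075 = -16.8267
ω₄ (RR) = (vx − vy + k·ωz)/r = 0.6620/0.075 = 8.8267

(-3.4933, -4.5067, -16.8267, 8.8267)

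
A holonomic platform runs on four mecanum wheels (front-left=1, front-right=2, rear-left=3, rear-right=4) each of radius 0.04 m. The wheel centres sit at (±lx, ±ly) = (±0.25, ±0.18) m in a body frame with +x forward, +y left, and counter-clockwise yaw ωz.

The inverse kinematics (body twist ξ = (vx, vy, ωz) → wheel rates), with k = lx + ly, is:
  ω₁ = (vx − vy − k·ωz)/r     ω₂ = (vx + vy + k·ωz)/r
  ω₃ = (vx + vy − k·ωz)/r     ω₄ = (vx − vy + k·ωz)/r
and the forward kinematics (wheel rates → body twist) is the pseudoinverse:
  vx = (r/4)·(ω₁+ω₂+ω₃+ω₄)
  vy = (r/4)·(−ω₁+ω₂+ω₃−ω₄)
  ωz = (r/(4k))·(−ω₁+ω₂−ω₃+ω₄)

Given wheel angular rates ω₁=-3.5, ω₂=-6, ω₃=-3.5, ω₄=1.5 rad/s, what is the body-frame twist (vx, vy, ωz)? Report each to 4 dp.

k = lx + ly = 0.25 + 0.18 = 0.4300
ω₁+ω₂+ω₃+ω₄ = -11.5000  →  vx = (0.04/4)·-11.5000 = -0.1150
−ω₁+ω₂+ω₃−ω₄ = -7.5000  →  vy = (0.04/4)·-7.5000 = -0.0750
−ω₁+ω₂−ω₃+ω₄ = 2.5000  →  ωz = (0.04/1.7200)·2.5000 = 0.0581

(-0.1150, -0.0750, 0.0581)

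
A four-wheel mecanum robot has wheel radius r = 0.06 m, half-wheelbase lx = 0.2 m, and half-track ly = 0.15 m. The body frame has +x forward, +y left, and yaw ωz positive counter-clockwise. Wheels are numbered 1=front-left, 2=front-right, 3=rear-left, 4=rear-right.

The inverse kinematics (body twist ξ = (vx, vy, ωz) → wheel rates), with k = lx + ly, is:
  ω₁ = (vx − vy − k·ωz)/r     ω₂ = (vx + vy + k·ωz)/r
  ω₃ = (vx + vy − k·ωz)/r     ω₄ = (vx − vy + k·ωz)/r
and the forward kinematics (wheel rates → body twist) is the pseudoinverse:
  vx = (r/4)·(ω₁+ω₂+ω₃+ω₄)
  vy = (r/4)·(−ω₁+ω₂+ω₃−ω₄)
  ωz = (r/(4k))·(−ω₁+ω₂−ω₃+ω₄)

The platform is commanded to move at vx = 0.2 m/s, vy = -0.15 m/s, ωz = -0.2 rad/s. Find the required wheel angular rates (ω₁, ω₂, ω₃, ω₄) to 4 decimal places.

(7.0000, -0.3333, 2.0000, 4.6667)

k = lx + ly = 0.2 + 0.15 = 0.3500;  k·ωz = 0.3500·-0.2 = -0.0700
ω₁ (FL) = (vx − vy − k·ωz)/r = 0.4200/0.06 = 7.0000
ω₂ (FR) = (vx + vy + k·ωz)/r = -0.0200/0.06 = -0.3333
ω₃ (RL) = (vx + vy − k·ωz)/r = 0.1200/0.06 = 2.0000
ω₄ (RR) = (vx − vy + k·ωz)/r = 0.2800/0.06 = 4.6667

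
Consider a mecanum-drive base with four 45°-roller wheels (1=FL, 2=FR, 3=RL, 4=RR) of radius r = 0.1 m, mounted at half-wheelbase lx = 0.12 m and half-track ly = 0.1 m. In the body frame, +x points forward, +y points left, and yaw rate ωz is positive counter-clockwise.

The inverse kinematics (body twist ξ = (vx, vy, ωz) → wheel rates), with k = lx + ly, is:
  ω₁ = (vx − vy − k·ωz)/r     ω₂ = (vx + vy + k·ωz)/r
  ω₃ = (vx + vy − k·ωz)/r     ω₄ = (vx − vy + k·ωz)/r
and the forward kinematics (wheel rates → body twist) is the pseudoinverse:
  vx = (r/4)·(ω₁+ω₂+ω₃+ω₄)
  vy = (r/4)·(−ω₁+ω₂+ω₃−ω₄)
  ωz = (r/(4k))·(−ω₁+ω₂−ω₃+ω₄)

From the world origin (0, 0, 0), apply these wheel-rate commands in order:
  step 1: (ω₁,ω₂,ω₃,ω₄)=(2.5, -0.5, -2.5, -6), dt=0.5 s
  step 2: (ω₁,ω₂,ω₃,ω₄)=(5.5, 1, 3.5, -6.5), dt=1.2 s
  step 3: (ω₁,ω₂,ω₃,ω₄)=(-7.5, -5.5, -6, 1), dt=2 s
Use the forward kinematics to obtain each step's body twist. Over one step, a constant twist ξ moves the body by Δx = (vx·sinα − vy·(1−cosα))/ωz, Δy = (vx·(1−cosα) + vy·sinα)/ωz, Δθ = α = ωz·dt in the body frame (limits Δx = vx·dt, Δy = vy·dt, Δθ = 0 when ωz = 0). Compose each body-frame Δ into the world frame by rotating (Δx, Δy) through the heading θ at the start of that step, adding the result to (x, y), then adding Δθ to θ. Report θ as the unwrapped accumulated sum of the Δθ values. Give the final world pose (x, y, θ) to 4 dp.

(-0.3092, 0.6410, -0.3011)

step 1: ξ=(vx,vy,ωz)=(-0.1625, 0.0125, -0.7386), dt=0.5 → body Δ=(-0.0783, 0.0209, -0.3693) → world pose (-0.0783, 0.0209, -0.3693)
step 2: ξ=(vx,vy,ωz)=(0.0875, 0.1375, -1.6477), dt=1.2 → body Δ=(0.1652, 0.0025, -1.9773) → world pose (0.0767, -0.0363, -2.3466)
step 3: ξ=(vx,vy,ωz)=(-0.4500, -0.1250, 1.0227), dt=2.0 → body Δ=(-0.2133, -0.7498, 2.0455) → world pose (-0.3092, 0.6410, -0.3011)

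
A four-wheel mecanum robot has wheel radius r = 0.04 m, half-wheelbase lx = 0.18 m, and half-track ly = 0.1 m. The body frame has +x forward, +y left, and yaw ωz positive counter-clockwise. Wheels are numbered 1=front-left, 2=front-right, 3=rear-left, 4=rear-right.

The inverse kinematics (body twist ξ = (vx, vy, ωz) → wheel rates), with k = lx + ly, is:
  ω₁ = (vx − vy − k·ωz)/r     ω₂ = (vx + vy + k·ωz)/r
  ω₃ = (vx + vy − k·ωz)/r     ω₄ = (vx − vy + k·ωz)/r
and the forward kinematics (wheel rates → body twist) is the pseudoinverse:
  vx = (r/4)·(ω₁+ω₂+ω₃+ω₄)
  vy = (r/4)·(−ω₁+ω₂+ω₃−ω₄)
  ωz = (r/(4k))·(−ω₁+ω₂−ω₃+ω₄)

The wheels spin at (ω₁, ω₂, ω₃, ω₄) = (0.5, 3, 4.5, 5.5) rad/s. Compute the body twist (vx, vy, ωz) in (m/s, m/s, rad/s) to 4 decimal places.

(0.1350, 0.0150, 0.1250)

k = lx + ly = 0.18 + 0.1 = 0.2800
ω₁+ω₂+ω₃+ω₄ = 13.5000  →  vx = (0.04/4)·13.5000 = 0.1350
−ω₁+ω₂+ω₃−ω₄ = 1.5000  →  vy = (0.04/4)·1.5000 = 0.0150
−ω₁+ω₂−ω₃+ω₄ = 3.5000  →  ωz = (0.04/1.1200)·3.5000 = 0.1250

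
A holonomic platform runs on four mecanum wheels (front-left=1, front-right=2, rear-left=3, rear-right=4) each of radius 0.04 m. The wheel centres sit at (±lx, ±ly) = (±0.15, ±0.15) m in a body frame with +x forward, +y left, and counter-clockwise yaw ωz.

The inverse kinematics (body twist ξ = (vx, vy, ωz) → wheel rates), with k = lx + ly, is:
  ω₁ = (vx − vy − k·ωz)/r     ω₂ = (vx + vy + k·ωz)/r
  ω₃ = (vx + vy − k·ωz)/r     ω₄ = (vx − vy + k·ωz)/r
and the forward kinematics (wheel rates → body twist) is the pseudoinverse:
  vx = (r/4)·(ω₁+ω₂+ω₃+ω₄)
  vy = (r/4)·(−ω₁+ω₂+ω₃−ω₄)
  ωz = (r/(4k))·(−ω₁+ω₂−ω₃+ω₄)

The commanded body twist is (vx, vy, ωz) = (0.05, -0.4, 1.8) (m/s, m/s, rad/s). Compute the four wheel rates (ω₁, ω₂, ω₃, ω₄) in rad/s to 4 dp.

k = lx + ly = 0.15 + 0.15 = 0.3000;  k·ωz = 0.3000·1.8 = 0.5400
ω₁ (FL) = (vx − vy − k·ωz)/r = -0.0900/0.04 = -2.2500
ω₂ (FR) = (vx + vy + k·ωz)/r = 0.1900/0.04 = 4.7500
ω₃ (RL) = (vx + vy − k·ωz)/r = -0.8900/0.04 = -22.2500
ω₄ (RR) = (vx − vy + k·ωz)/r = 0.9900/0.04 = 24.7500

(-2.2500, 4.7500, -22.2500, 24.7500)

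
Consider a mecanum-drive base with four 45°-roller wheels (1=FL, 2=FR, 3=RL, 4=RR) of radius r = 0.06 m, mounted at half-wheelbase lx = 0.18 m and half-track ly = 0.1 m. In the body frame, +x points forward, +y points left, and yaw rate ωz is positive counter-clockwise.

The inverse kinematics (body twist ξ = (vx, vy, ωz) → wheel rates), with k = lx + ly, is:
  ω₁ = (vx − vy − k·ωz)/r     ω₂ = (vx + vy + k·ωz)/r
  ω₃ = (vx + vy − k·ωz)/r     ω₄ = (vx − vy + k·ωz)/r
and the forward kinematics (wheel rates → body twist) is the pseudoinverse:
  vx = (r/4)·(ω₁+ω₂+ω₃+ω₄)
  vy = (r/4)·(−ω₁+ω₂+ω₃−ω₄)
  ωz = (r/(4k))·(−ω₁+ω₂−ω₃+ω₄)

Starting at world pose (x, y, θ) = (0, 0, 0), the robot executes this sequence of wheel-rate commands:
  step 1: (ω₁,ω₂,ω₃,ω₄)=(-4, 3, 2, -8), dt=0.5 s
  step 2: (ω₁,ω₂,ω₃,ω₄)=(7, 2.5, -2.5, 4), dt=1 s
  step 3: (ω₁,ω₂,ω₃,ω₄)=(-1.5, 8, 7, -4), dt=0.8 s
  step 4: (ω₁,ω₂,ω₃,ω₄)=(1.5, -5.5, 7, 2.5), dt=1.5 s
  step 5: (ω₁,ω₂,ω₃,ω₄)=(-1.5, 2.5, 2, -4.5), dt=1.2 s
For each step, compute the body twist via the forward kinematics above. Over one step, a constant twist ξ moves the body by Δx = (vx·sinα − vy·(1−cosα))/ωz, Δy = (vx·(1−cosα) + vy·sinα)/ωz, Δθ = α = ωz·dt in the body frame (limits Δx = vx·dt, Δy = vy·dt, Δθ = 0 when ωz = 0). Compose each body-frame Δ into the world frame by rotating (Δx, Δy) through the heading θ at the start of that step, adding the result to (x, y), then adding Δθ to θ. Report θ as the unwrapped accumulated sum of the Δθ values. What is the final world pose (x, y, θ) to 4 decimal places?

(0.4566, 0.2192, -1.1223)

step 1: ξ=(vx,vy,ωz)=(-0.1050, 0.2550, -0.1607), dt=0.5 → body Δ=(-0.0473, 0.1295, -0.0804) → world pose (-0.0473, 0.1295, -0.0804)
step 2: ξ=(vx,vy,ωz)=(0.1650, -0.1650, 0.1071), dt=1.0 → body Δ=(0.1735, -0.1559, 0.1071) → world pose (0.1131, -0.0398, 0.0268)
step 3: ξ=(vx,vy,ωz)=(0.1425, 0.3075, -0.0804), dt=0.8 → body Δ=(0.1218, 0.2422, -0.0643) → world pose (0.2284, 0.2055, -0.0375)
step 4: ξ=(vx,vy,ωz)=(0.0825, -0.0375, -0.6161), dt=1.5 → body Δ=(0.0827, -0.1018, -0.9241) → world pose (0.3072, 0.1007, -0.9616)
step 5: ξ=(vx,vy,ωz)=(-0.0225, 0.1575, -0.1339), dt=1.2 → body Δ=(-0.0117, 0.1904, -0.1607) → world pose (0.4566, 0.2192, -1.1223)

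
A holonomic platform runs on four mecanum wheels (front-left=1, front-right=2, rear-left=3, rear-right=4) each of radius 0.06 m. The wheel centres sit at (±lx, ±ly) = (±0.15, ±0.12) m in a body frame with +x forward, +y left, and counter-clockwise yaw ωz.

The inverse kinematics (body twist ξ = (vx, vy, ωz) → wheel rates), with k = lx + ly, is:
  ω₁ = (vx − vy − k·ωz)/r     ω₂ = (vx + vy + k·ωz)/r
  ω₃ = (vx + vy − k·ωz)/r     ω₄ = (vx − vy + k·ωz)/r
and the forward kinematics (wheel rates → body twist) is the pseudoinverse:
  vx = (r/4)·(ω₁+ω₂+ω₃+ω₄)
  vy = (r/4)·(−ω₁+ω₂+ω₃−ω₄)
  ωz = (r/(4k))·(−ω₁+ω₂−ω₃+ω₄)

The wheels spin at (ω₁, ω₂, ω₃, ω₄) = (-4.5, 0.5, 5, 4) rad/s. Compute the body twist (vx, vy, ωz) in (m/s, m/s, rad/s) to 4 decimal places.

k = lx + ly = 0.15 + 0.12 = 0.2700
ω₁+ω₂+ω₃+ω₄ = 5.0000  →  vx = (0.06/4)·5.0000 = 0.0750
−ω₁+ω₂+ω₃−ω₄ = 6.0000  →  vy = (0.06/4)·6.0000 = 0.0900
−ω₁+ω₂−ω₃+ω₄ = 4.0000  →  ωz = (0.06/1.0800)·4.0000 = 0.2222

(0.0750, 0.0900, 0.2222)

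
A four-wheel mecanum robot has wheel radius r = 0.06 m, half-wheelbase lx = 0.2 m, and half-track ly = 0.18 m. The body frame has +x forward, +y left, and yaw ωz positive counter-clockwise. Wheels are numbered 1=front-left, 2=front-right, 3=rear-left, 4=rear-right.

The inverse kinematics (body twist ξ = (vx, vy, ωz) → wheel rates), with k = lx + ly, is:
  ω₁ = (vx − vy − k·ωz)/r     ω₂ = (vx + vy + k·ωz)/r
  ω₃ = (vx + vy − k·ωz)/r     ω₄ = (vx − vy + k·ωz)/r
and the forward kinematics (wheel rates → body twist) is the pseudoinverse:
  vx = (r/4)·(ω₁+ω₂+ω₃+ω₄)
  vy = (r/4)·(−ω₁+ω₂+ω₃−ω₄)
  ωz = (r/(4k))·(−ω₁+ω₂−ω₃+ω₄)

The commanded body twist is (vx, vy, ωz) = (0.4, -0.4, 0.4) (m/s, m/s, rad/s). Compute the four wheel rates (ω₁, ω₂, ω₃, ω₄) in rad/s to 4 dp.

(10.8000, 2.5333, -2.5333, 15.8667)

k = lx + ly = 0.2 + 0.18 = 0.3800;  k·ωz = 0.3800·0.4 = 0.1520
ω₁ (FL) = (vx − vy − k·ωz)/r = 0.6480/0.06 = 10.8000
ω₂ (FR) = (vx + vy + k·ωz)/r = 0.1520/0.06 = 2.5333
ω₃ (RL) = (vx + vy − k·ωz)/r = -0.1520/0.06 = -2.5333
ω₄ (RR) = (vx − vy + k·ωz)/r = 0.9520/0.06 = 15.8667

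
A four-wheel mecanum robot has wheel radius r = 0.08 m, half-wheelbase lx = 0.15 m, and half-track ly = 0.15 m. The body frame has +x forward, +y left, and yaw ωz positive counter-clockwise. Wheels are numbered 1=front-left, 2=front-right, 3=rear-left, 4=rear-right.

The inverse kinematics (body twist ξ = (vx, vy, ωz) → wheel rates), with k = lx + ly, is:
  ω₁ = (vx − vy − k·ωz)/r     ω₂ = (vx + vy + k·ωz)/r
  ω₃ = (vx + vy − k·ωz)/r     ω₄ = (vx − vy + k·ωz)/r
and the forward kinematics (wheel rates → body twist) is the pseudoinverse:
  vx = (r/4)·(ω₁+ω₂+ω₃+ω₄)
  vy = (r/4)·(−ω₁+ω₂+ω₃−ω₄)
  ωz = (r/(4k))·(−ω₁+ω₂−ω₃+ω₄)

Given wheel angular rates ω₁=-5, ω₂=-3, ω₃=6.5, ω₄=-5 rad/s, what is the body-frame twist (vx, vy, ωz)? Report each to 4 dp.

k = lx + ly = 0.15 + 0.15 = 0.3000
ω₁+ω₂+ω₃+ω₄ = -6.5000  →  vx = (0.08/4)·-6.5000 = -0.1300
−ω₁+ω₂+ω₃−ω₄ = 13.5000  →  vy = (0.08/4)·13.5000 = 0.2700
−ω₁+ω₂−ω₃+ω₄ = -9.5000  →  ωz = (0.08/1.2000)·-9.5000 = -0.6333

(-0.1300, 0.2700, -0.6333)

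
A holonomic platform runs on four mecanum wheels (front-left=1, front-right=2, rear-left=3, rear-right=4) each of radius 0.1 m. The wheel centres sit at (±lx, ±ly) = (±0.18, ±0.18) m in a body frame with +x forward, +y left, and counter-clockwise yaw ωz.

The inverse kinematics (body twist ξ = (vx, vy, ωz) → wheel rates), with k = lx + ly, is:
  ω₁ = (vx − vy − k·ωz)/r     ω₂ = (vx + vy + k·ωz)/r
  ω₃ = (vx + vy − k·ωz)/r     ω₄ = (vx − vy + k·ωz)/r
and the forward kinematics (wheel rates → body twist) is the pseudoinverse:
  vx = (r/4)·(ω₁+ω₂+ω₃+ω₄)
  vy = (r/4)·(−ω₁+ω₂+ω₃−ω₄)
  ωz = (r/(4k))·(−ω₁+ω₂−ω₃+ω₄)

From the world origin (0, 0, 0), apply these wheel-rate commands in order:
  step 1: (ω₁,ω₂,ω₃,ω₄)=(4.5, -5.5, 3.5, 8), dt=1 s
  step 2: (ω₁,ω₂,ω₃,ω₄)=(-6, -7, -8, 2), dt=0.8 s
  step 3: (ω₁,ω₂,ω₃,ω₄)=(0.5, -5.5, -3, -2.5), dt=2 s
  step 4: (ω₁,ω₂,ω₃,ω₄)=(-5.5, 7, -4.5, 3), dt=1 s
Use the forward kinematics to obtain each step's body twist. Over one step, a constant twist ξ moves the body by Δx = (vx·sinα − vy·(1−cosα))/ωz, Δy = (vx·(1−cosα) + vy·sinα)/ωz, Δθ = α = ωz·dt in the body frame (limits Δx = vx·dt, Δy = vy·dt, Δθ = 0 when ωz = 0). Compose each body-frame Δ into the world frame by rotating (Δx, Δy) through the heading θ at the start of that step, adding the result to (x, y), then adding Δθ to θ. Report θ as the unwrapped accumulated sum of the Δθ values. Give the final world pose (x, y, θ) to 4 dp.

step 1: ξ=(vx,vy,ωz)=(0.2625, -0.3625, -0.3819), dt=1.0 → body Δ=(0.1878, -0.4033, -0.3819) → world pose (0.1878, -0.4033, -0.3819)
step 2: ξ=(vx,vy,ωz)=(-0.4750, -0.2750, 0.6250), dt=0.8 → body Δ=(-0.3105, -0.3040, 0.5000) → world pose (-0.2137, -0.5696, 0.1181)
step 3: ξ=(vx,vy,ωz)=(-0.2625, -0.1625, -0.3819), dt=2.0 → body Δ=(-0.5936, -0.1033, -0.7639) → world pose (-0.7910, -0.7422, -0.6458)
step 4: ξ=(vx,vy,ωz)=(0.0000, 0.1250, 1.3889), dt=1.0 → body Δ=(-0.0737, 0.0885, 1.3889) → world pose (-0.7966, -0.6271, 0.7431)

(-0.7966, -0.6271, 0.7431)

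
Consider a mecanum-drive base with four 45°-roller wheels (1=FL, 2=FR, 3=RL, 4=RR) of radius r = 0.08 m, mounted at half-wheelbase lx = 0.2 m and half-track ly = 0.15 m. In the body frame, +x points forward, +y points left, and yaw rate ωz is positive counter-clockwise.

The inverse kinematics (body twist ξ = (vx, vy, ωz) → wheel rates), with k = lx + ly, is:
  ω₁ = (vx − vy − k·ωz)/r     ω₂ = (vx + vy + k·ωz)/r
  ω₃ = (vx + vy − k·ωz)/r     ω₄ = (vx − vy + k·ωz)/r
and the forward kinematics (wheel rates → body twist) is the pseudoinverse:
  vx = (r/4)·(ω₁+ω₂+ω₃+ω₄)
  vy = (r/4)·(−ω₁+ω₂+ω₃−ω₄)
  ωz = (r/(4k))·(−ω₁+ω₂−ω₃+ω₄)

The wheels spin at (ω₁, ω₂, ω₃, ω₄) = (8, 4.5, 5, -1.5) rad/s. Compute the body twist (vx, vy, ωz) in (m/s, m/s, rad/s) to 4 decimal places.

k = lx + ly = 0.2 + 0.15 = 0.3500
ω₁+ω₂+ω₃+ω₄ = 16.0000  →  vx = (0.08/4)·16.0000 = 0.3200
−ω₁+ω₂+ω₃−ω₄ = 3.0000  →  vy = (0.08/4)·3.0000 = 0.0600
−ω₁+ω₂−ω₃+ω₄ = -10.0000  →  ωz = (0.08/1.4000)·-10.0000 = -0.5714

(0.3200, 0.0600, -0.5714)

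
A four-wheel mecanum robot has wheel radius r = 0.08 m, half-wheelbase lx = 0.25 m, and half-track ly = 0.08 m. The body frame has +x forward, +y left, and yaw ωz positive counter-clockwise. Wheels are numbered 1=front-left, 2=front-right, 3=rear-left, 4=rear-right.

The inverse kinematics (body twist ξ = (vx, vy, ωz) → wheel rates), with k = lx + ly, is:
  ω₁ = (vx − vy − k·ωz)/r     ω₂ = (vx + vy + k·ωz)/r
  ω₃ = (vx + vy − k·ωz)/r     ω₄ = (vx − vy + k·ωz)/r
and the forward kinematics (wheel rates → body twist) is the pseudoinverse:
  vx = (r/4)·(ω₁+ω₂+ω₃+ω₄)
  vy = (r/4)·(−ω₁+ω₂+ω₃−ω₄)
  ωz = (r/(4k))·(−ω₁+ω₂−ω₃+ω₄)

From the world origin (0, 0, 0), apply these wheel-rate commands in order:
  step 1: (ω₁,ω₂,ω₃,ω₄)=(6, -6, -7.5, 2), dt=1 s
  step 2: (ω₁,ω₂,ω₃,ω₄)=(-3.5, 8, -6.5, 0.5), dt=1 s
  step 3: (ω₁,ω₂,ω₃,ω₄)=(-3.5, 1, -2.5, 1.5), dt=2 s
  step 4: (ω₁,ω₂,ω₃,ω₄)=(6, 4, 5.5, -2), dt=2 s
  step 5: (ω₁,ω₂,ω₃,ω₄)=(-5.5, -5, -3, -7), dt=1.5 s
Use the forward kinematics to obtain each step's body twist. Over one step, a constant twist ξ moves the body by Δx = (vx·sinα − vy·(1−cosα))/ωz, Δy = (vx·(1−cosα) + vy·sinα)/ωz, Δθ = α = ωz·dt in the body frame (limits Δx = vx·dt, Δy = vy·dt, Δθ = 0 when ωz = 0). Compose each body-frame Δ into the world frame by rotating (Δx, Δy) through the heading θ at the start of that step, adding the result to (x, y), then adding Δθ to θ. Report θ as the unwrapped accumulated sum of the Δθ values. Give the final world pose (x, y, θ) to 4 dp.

(-0.9220, -0.2350, 0.5303)

step 1: ξ=(vx,vy,ωz)=(-0.1100, -0.4300, -0.1515), dt=1.0 → body Δ=(-0.1421, -0.4200, -0.1515) → world pose (-0.1421, -0.4200, -0.1515)
step 2: ξ=(vx,vy,ωz)=(-0.0300, 0.0900, 1.1212), dt=1.0 → body Δ=(-0.0695, 0.0572, 1.1212) → world pose (-0.2022, -0.3530, 0.9697)
step 3: ξ=(vx,vy,ωz)=(-0.0700, 0.0100, 0.5152), dt=2.0 → body Δ=(-0.1259, -0.0493, 1.0303) → world pose (-0.2327, -0.4848, 2.0000)
step 4: ξ=(vx,vy,ωz)=(0.2700, 0.1100, -0.5758), dt=2.0 → body Δ=(0.5416, -0.1035, -1.1515) → world pose (-0.3639, 0.0508, 0.8485)
step 5: ξ=(vx,vy,ωz)=(-0.4100, 0.0900, -0.2121), dt=1.5 → body Δ=(-0.5834, 0.2298, -0.3182) → world pose (-0.9220, -0.2350, 0.5303)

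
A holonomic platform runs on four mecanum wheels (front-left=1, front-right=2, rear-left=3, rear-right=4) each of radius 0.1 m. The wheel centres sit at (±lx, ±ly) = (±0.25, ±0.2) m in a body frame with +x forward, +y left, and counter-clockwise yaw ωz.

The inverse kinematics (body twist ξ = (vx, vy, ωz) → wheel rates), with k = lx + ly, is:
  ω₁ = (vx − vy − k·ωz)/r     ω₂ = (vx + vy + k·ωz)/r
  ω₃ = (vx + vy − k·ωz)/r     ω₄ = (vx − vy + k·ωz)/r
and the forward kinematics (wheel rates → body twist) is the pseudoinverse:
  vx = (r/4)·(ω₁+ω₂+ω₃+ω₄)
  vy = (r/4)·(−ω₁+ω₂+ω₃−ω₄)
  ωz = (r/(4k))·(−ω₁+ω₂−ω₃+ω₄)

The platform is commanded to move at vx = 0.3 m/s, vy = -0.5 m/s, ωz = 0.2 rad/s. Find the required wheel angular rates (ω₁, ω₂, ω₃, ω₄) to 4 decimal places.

(7.1000, -1.1000, -2.9000, 8.9000)

k = lx + ly = 0.25 + 0.2 = 0.4500;  k·ωz = 0.4500·0.2 = 0.0900
ω₁ (FL) = (vx − vy − k·ωz)/r = 0.7100/0.1 = 7.1000
ω₂ (FR) = (vx + vy + k·ωz)/r = -0.1100/0.1 = -1.1000
ω₃ (RL) = (vx + vy − k·ωz)/r = -0.2900/0.1 = -2.9000
ω₄ (RR) = (vx − vy + k·ωz)/r = 0.8900/0.1 = 8.9000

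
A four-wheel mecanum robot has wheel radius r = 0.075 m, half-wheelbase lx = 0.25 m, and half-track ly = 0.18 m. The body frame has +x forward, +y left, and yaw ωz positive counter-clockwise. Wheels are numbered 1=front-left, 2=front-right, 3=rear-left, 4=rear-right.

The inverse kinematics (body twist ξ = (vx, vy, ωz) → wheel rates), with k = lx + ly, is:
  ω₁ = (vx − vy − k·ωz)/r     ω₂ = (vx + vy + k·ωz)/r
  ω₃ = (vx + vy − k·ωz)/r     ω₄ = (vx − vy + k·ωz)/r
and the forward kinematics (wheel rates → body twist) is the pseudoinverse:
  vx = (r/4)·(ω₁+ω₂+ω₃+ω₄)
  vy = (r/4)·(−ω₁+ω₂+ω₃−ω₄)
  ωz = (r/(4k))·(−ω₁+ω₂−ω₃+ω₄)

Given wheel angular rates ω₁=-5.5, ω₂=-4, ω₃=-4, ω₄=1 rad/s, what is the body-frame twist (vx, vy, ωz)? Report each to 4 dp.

(-0.2344, -0.0656, 0.2834)

k = lx + ly = 0.25 + 0.18 = 0.4300
ω₁+ω₂+ω₃+ω₄ = -12.5000  →  vx = (0.075/4)·-12.5000 = -0.2344
−ω₁+ω₂+ω₃−ω₄ = -3.5000  →  vy = (0.075/4)·-3.5000 = -0.0656
−ω₁+ω₂−ω₃+ω₄ = 6.5000  →  ωz = (0.075/1.7200)·6.5000 = 0.2834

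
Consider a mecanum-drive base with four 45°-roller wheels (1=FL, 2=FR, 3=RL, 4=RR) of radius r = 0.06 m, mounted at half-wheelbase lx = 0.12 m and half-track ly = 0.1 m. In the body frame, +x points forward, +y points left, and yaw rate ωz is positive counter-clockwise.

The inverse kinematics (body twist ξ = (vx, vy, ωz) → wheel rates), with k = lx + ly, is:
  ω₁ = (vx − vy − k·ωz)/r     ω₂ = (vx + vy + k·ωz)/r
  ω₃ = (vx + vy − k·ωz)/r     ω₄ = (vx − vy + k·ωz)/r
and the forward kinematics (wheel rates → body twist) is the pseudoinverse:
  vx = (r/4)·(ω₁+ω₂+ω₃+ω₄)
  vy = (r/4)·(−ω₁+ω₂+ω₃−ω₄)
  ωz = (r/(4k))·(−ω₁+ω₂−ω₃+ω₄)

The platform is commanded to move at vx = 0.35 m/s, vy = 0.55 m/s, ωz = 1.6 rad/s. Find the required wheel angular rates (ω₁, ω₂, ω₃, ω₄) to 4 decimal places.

k = lx + ly = 0.12 + 0.1 = 0.2200;  k·ωz = 0.2200·1.6 = 0.3520
ω₁ (FL) = (vx − vy − k·ωz)/r = -0.5520/0.06 = -9.2000
ω₂ (FR) = (vx + vy + k·ωz)/r = 1.2520/0.06 = 20.8667
ω₃ (RL) = (vx + vy − k·ωz)/r = 0.5480/0.06 = 9.1333
ω₄ (RR) = (vx − vy + k·ωz)/r = 0.1520/0.06 = 2.5333

(-9.2000, 20.8667, 9.1333, 2.5333)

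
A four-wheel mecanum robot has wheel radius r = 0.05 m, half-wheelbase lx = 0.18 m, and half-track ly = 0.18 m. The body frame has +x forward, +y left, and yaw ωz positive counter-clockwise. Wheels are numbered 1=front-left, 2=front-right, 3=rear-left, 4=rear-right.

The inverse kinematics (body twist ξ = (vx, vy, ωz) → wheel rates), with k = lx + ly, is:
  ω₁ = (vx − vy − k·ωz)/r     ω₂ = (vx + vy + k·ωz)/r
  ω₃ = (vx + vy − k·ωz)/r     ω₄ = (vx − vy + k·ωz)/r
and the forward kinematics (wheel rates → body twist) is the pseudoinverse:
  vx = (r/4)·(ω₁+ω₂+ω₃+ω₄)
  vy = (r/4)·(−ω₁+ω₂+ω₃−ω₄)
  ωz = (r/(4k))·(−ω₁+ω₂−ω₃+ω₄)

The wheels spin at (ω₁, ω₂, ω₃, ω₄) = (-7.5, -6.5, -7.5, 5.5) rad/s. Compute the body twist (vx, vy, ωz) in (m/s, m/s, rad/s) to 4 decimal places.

(-0.2000, -0.1500, 0.4861)

k = lx + ly = 0.18 + 0.18 = 0.3600
ω₁+ω₂+ω₃+ω₄ = -16.0000  →  vx = (0.05/4)·-16.0000 = -0.2000
−ω₁+ω₂+ω₃−ω₄ = -12.0000  →  vy = (0.05/4)·-12.0000 = -0.1500
−ω₁+ω₂−ω₃+ω₄ = 14.0000  →  ωz = (0.05/1.4400)·14.0000 = 0.4861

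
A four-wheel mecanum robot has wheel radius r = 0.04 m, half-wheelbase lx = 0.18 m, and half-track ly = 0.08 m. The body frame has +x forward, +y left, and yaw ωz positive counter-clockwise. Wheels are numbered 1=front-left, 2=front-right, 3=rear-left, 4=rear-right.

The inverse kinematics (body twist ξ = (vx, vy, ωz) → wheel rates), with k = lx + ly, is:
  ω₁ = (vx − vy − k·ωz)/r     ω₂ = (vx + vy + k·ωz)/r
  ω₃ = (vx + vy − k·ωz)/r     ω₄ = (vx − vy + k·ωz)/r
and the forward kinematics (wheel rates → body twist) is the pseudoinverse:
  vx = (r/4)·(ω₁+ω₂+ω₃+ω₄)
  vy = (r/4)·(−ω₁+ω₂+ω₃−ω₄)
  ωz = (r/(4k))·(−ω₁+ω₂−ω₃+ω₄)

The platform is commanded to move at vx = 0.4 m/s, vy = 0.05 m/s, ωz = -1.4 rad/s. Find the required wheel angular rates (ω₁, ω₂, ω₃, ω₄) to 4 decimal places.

k = lx + ly = 0.18 + 0.08 = 0.2600;  k·ωz = 0.2600·-1.4 = -0.3640
ω₁ (FL) = (vx − vy − k·ωz)/r = 0.7140/0.04 = 17.8500
ω₂ (FR) = (vx + vy + k·ωz)/r = 0.0860/0.04 = 2.1500
ω₃ (RL) = (vx + vy − k·ωz)/r = 0.8140/0.04 = 20.3500
ω₄ (RR) = (vx − vy + k·ωz)/r = -0.0140/0.04 = -0.3500

(17.8500, 2.1500, 20.3500, -0.3500)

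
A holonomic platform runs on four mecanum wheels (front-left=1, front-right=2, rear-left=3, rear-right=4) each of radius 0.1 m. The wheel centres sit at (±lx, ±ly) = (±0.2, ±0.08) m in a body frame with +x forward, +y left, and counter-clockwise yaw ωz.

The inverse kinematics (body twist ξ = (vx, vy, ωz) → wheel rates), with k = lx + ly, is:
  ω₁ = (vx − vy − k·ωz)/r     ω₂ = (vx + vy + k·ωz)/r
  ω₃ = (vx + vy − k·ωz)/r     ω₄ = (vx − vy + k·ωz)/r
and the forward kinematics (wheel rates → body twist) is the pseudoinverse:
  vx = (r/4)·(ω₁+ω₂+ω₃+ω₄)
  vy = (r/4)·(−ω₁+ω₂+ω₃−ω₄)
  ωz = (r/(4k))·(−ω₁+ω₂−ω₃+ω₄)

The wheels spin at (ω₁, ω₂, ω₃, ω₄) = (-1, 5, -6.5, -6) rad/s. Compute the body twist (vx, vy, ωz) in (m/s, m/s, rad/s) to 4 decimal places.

k = lx + ly = 0.2 + 0.08 = 0.2800
ω₁+ω₂+ω₃+ω₄ = -8.5000  →  vx = (0.1/4)·-8.5000 = -0.2125
−ω₁+ω₂+ω₃−ω₄ = 5.5000  →  vy = (0.1/4)·5.5000 = 0.1375
−ω₁+ω₂−ω₃+ω₄ = 6.5000  →  ωz = (0.1/1.1200)·6.5000 = 0.5804

(-0.2125, 0.1375, 0.5804)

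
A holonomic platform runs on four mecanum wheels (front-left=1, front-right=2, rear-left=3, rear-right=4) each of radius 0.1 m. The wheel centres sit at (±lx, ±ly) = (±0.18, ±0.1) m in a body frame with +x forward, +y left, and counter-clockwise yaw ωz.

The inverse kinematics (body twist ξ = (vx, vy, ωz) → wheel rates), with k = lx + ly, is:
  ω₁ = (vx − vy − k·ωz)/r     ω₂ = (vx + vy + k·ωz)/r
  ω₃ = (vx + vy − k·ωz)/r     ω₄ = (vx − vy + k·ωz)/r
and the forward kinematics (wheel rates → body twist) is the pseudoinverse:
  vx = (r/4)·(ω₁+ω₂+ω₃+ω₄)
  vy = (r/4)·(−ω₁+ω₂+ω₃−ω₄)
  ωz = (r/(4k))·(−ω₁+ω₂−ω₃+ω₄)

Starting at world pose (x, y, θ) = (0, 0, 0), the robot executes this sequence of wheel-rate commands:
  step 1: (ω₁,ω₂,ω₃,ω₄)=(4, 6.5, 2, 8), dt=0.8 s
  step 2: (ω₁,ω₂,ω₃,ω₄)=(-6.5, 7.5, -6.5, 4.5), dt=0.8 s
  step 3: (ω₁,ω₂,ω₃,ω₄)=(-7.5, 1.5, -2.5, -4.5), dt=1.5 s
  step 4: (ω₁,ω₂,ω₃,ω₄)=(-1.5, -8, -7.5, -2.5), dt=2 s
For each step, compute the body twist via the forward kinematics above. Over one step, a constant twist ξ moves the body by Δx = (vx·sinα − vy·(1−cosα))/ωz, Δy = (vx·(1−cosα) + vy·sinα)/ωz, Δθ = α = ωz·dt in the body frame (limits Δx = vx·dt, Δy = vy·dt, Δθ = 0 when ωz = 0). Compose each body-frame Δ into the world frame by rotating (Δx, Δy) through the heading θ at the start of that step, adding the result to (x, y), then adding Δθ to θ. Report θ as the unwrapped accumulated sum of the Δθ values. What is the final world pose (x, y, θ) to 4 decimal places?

(1.6333, 0.1550, 3.0625)

step 1: ξ=(vx,vy,ωz)=(0.5125, -0.0875, 0.7589), dt=0.8 → body Δ=(0.4059, 0.0549, 0.6071) → world pose (0.4059, 0.0549, 0.6071)
step 2: ξ=(vx,vy,ωz)=(-0.0250, 0.0750, 2.2321), dt=0.8 → body Δ=(-0.0517, 0.0192, 1.7857) → world pose (0.3524, 0.0412, 2.3929)
step 3: ξ=(vx,vy,ωz)=(-0.3250, 0.2750, 0.6250), dt=1.5 → body Δ=(-0.5988, 0.1424, 0.9375) → world pose (0.6941, -0.4707, 3.3304)
step 4: ξ=(vx,vy,ωz)=(-0.4875, -0.2875, -0.1339), dt=2.0 → body Δ=(-1.0399, -0.4383, -0.2679) → world pose (1.6333, 0.1550, 3.0625)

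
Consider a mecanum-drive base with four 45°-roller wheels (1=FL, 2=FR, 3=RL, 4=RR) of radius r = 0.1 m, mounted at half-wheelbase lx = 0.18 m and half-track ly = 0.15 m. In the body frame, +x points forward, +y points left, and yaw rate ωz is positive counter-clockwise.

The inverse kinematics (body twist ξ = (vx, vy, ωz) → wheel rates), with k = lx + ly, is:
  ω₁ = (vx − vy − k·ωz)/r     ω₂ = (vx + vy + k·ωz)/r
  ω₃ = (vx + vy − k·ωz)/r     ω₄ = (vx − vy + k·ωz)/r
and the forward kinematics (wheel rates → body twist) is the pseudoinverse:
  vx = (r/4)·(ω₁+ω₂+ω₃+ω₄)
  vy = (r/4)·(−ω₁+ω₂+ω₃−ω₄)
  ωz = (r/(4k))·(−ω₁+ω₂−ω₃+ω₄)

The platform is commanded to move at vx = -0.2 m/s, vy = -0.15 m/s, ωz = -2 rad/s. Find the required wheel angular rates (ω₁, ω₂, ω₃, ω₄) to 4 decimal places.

k = lx + ly = 0.18 + 0.15 = 0.3300;  k·ωz = 0.3300·-2 = -0.6600
ω₁ (FL) = (vx − vy − k·ωz)/r = 0.6100/0.1 = 6.1000
ω₂ (FR) = (vx + vy + k·ωz)/r = -1.0100/0.1 = -10.1000
ω₃ (RL) = (vx + vy − k·ωz)/r = 0.3100/0.1 = 3.1000
ω₄ (RR) = (vx − vy + k·ωz)/r = -0.7100/0.1 = -7.1000

(6.1000, -10.1000, 3.1000, -7.1000)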